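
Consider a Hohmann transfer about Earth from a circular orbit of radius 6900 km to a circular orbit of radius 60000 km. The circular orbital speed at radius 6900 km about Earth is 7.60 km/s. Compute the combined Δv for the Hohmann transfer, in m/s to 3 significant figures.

Δv = 3990 m/s

From the circular-orbit relation v² = μ/r at r = 6900 km: μ = v²r = (7.60)² × 6900 = 3.98544×10^5 km³/s².
The Hohmann ellipse has a_t = (r₁ + r₂)/2 = 33450 km.
At r₁ the circular-orbit speed is v₁ = √(μ/r₁) = 7.60000 km/s.
On the transfer ellipse at r₁, v² = μ(2/r − 1/a) gives v_p = √[μ(2/r₁ − 1/a_t)] = 10.1787 km/s.
First burn Δv₁ = |v_p − v₁| = 2.5787 km/s.
Circular speed at r₂: v₂ = √(μ/r₂) = 2.57729 km/s.
Transfer-orbit speed at r₂: v_a = √[μ(2/r₂ − 1/a_t)] = 1.17055 km/s.
Second burn Δv₂ = |v₂ − v_a| = 1.4067 km/s.
Total Δv = Δv₁ + Δv₂ = 3.985 km/s.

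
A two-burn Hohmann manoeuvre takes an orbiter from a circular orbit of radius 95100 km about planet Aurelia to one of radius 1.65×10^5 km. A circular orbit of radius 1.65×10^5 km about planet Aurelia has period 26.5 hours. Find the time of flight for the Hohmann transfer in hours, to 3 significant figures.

From Kepler's third law T² = 4π²r³/μ at r = 1.65×10^5 km, T = 26.5 hours = 26.5 × 3600 s = 95400 s: μ = 4π²r³/T² = 1.94856×10^7 km³/s².
Semi-major axis of the transfer orbit: a_t = (95100 + 1.650×10^5)/2 = 1.3005×10^5 km.
By Kepler's third law the transfer-orbit period is T = 2π√(a_t³/μ), so t = T/2 = 33380 s.
Converting: 33380 s ÷ 3600 s/hour = 9.27 hours.

t = 9.27 hours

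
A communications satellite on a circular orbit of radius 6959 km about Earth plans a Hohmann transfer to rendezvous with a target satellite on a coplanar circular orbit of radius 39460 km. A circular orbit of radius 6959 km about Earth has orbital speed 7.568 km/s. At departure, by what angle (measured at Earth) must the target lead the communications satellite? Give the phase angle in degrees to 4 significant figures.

From the circular-orbit relation v² = μ/r at r = 6959 km: μ = v²r = (7.568)² × 6959 = 3.98574×10^5 km³/s².
Transfer-ellipse semi-major axis a_t = (r₁ + r₂)/2 = (6959 + 39460)/2 = 23209.5 km.
The half-period of the transfer ellipse is t = π√(a_t³/μ) = 17595.2 s.
The target's mean motion on its circular orbit is ω₂ = √(μ/r₂³) = 8.05414×10^-5 rad/s.
Angle swept by the target during transfer: ω₂·t = 1.41714 rad = 81.20°.
The communications satellite traverses 180° on the transfer ellipse, so the target must lead by 180° − 81.20° = 98.80°.

φ = 98.80°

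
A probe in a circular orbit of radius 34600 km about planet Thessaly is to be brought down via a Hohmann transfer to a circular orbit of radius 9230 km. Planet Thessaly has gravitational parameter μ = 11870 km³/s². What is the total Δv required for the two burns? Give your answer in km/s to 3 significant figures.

Δv = 0.496 km/s

Transfer-ellipse semi-major axis a_t = (r₁ + r₂)/2 = (34600 + 9230)/2 = 21915 km.
Circular speed at r₁: v₁ = √(μ/r₁) = √(11870/34600) = 0.5857 km/s.
Transfer-orbit speed at r₁ (vis-viva equation): v_a = √[μ(2/r₁ − 1/a_t)] = 0.3801 km/s.
First burn Δv₁ = |v_a − v₁| = 0.2056 km/s.
At r₂, v₂ = √(μ/r₂) = 1.1340 km/s.
Transfer-orbit speed at r₂: v_p = √[μ(2/r₂ − 1/a_t)] = 1.4249 km/s.
Second burn Δv₂ = |v₂ − v_p| = 0.2909 km/s.
Total Δv = Δv₁ + Δv₂ = 0.4965 km/s.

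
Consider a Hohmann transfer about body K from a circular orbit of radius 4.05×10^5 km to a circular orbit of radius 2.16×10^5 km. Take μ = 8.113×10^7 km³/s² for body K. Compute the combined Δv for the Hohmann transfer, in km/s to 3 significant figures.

Δv = 5.10 km/s

Transfer-ellipse semi-major axis a_t = (r₁ + r₂)/2 = (4.050×10^5 + 2.160×10^5)/2 = 3.105×10^5 km.
At r₁ the circular-orbit speed is v₁ = √(μ/r₁) = 14.1535 km/s.
Transfer-orbit speed at r₁ (v² = μ(2/r − 1/a)): v_a = √[μ(2/r₁ − 1/a_t)] = 11.8048 km/s.
First burn Δv₁ = |v_a − v₁| = 2.3487 km/s.
Circular speed at r₂: v₂ = √(μ/r₂) = 19.38045 km/s.
Transfer-orbit speed at r₂: v_p = √[μ(2/r₂ − 1/a_t)] = 22.13403 km/s.
Second burn Δv₂ = |v₂ − v_p| = 2.7536 km/s.
Δv = Δv₁ + Δv₂ = 2.3487 + 2.7536 = 5.102 km/s.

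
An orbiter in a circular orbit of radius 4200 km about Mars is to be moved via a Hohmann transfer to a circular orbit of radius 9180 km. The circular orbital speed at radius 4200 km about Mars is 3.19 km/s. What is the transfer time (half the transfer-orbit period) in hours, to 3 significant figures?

t = 2.31 hours

From the circular-orbit relation v² = μ/r at r = 4200 km: μ = v²r = (3.19)² × 4200 = 42739.6 km³/s².
Semi-major axis of the transfer orbit: a_t = (4200 + 9180)/2 = 6690 km.
By Kepler's third law the transfer-orbit period is T = 2π√(a_t³/μ), so t = T/2 = 8315 s.
Converting: 8315 s ÷ 3600 s/hour = 2.31 hours.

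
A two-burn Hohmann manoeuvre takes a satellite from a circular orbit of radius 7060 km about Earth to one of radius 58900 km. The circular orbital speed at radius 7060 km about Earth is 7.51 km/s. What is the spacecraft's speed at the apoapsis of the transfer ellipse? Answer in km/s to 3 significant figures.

v = 1.20 km/s

From the circular-orbit relation v² = μ/r at r = 7060 km: μ = v²r = (7.51)² × 7060 = 3.98185×10^5 km³/s².
The Hohmann ellipse has a_t = (r₁ + r₂)/2 = 32980 km.
The apoapsis of the transfer ellipse is at r = 58900 km.
Applying v² = μ(2/r − 1/a_t): v = 1.203 km/s.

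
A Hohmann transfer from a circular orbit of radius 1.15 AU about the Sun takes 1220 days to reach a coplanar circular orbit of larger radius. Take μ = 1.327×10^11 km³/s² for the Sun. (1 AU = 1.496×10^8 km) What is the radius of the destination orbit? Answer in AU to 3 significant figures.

r₂ = 5.94 AU

In km: r₁ = 1.15 × 1.496×10^8 = 1.7204×10^8 km.
Transfer time t = 1220 days = 1.05408×10^8 s, and t = π√(a_t³/μ).
So a_t = (μ t²/π²)^(1/3) = (1.327×10^11 × (1.05408×10^8)² / π²)^(1/3) = 5.3061×10^8 km.
Since a_t = (r₁ + r₂)/2, r₂ = 2a_t − r₁ = 2×5.3061×10^8 − 1.7204×10^8 = 8.8918×10^8 km.
In AU: r₂ = 8.8918×10^8 / 1.496×10^8 = 5.94 AU.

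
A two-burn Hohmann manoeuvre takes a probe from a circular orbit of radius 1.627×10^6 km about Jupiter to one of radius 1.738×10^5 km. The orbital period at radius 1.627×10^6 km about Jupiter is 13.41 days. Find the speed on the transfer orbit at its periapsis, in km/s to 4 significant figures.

From Kepler's third law T² = 4π²r³/μ at r = 1.627×10^6 km, T = 13.41 days = 13.41 × 86400 s = 1.158624×10^6 s: μ = 4π²r³/T² = 1.26659×10^8 km³/s².
Transfer-ellipse semi-major axis a_t = (r₁ + r₂)/2 = (1.627×10^6 + 1.738×10^5)/2 = 9.004×10^5 km.
At periapsis, r = 1.738×10^5 km.
Vis-viva: v = √[μ(2/r − 1/a_t)] = √[1.26659×10^8 × (2/1.738×10^5 − 1/9.004×10^5)] = 36.29 km/s.

v = 36.29 km/s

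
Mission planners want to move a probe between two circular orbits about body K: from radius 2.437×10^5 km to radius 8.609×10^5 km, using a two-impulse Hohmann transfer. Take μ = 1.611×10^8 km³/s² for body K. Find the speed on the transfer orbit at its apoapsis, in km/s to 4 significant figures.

The Hohmann ellipse has a_t = (r₁ + r₂)/2 = 5.523×10^5 km.
The apoapsis of the transfer ellipse is at r = 8.609×10^5 km.
Vis-viva: v = √[μ(2/r − 1/a_t)] = √[1.611×10^8 × (2/8.609×10^5 − 1/5.523×10^5)] = 9.087 km/s.

v = 9.087 km/s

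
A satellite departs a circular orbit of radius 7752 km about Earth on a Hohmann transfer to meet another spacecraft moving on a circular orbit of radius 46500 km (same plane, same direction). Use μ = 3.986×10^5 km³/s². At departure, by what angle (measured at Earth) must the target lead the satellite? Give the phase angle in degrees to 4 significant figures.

φ = 99.80°

Transfer-ellipse semi-major axis a_t = (r₁ + r₂)/2 = (7752 + 46500)/2 = 27126 km.
Transfer time t = π√(a_t³/μ) = 22231.0 s.
Target angular speed ω₂ = √(μ/r₂³) = 6.29636×10^-5 rad/s.
Angle swept by the target during transfer: ω₂·t = 1.3997 rad = 80.20°.
Arrival is 180° from departure on the ellipse, so φ = 180° − 80.20° = 99.80°.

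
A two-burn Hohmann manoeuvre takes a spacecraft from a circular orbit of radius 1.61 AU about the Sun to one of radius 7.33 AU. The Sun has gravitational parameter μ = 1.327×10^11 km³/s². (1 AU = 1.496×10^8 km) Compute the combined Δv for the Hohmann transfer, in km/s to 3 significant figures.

In km: r₁ = 1.61 × 1.496×10^8 = 2.40856×10^8 km; r₂ = 7.33 × 1.496×10^8 = 1.096568×10^9 km.
The Hohmann ellipse has a_t = (r₁ + r₂)/2 = 6.68712×10^8 km.
Circular speed at r₁: v₁ = √(μ/r₁) = √(1.327×10^11/2.40856×10^8) = 23.4724 km/s.
On the transfer ellipse at r₁, v² = μ(2/r − 1/a) gives v_p = √[μ(2/r₁ − 1/a_t)] = 30.0576 km/s.
First burn Δv₁ = |v_p − v₁| = 6.585 km/s.
Circular speed at r₂: v₂ = √(μ/r₂) = 11.001 km/s.
Transfer-orbit speed at r₂: v_a = √[μ(2/r₂ − 1/a_t)] = 6.6020 km/s.
Second burn Δv₂ = |v₂ − v_a| = 4.399 km/s.
Total Δv = Δv₁ + Δv₂ = 10.98 km/s.

Δv = 11.0 km/s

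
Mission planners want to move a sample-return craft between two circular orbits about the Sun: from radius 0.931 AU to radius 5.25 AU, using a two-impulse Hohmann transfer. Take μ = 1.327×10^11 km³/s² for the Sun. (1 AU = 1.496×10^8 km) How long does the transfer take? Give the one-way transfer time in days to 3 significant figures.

In km: r₁ = 0.931 × 1.496×10^8 = 1.392776×10^8 km; r₂ = 5.25 × 1.496×10^8 = 7.854×10^8 km.
Semi-major axis of the transfer orbit: a_t = (1.392776×10^8 + 7.854×10^8)/2 = 4.623388×10^8 km.
By Kepler's third law the transfer-orbit period is T = 2π√(a_t³/μ), so t = T/2 = 8.573×10^7 s.
Converting: 8.573×10^7 s ÷ 86400 s/day = 992 days.

t = 992 days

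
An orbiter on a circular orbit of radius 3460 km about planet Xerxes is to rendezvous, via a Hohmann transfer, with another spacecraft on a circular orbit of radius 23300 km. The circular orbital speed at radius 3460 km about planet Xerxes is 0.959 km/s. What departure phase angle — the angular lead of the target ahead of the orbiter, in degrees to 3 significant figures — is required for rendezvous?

φ = 102°

From the circular-orbit relation v² = μ/r at r = 3460 km: μ = v²r = (0.959)² × 3460 = 3182.10 km³/s².
Semi-major axis of the transfer orbit: a_t = (3460 + 23300)/2 = 13380 km.
Transfer time t = π√(a_t³/μ) = 86194 s.
Target angular speed ω₂ = √(μ/r₂³) = 1.5861×10^-5 rad/s.
Angle swept by the target during transfer: ω₂·t = 1.3671 rad = 78.33°.
The orbiter traverses 180° on the transfer ellipse, so the target must lead by 180° − 78.33° = 102°.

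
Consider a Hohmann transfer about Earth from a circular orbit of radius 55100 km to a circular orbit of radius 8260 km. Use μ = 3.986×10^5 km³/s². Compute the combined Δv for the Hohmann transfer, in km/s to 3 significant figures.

Δv = 3.53 km/s

Transfer-ellipse semi-major axis a_t = (r₁ + r₂)/2 = (55100 + 8260)/2 = 31680 km.
At r₁ the circular-orbit speed is v₁ = √(μ/r₁) = 2.6896 km/s.
Transfer-orbit speed at r₁ (vis-viva): v_a = √[μ(2/r₁ − 1/a_t)] = 1.3734 km/s.
First burn Δv₁ = |v_a − v₁| = 1.316 km/s.
At r₂, v₂ = √(μ/r₂) = 6.9467 km/s.
Transfer-orbit speed at r₂: v_p = √[μ(2/r₂ − 1/a_t)] = 9.1614 km/s.
Second burn Δv₂ = |v₂ − v_p| = 2.215 km/s.
Δv = Δv₁ + Δv₂ = 1.316 + 2.215 = 3.531 km/s.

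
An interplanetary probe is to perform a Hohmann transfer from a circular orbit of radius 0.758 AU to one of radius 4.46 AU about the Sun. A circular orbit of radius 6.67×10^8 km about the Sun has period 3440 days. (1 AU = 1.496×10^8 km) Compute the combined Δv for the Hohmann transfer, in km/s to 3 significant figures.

From Kepler's third law T² = 4π²r³/μ at r = 6.67×10^8 km, T = 3440 days = 3440 × 86400 s = 2.97216×10^8 s: μ = 4π²r³/T² = 1.32615×10^11 km³/s².
In km: r₁ = 0.758 × 1.496×10^8 = 1.133968×10^8 km; r₂ = 4.46 × 1.496×10^8 = 6.67216×10^8 km.
Transfer-ellipse semi-major axis a_t = (r₁ + r₂)/2 = (1.133968×10^8 + 6.67216×10^8)/2 = 3.903064×10^8 km.
At r₁ the circular-orbit speed is v₁ = √(μ/r₁) = 34.20 km/s.
Transfer-orbit speed at r₁ (vis-viva equation): v_p = √[μ(2/r₁ − 1/a_t)] = 44.71 km/s.
First burn Δv₁ = |v_p − v₁| = 10.51 km/s.
Circular speed at r₂: v₂ = √(μ/r₂) = 14.098 km/s.
Transfer-orbit speed at r₂: v_a = √[μ(2/r₂ − 1/a_t)] = 7.5991 km/s.
Second burn Δv₂ = |v₂ − v_a| = 6.499 km/s.
Total Δv = Δv₁ + Δv₂ = 17.01 km/s.

Δv = 17.0 km/s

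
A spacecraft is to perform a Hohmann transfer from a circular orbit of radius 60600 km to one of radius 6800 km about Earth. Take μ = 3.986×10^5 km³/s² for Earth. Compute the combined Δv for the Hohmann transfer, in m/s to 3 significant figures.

The Hohmann ellipse has a_t = (r₁ + r₂)/2 = 33700 km.
At r₁ the circular-orbit speed is v₁ = √(μ/r₁) = 2.5647 km/s.
Transfer-orbit speed at r₁ (vis-viva equation): v_a = √[μ(2/r₁ − 1/a_t)] = 1.1521 km/s.
First burn Δv₁ = |v_a − v₁| = 1.4126 km/s.
Circular speed at r₂: v₂ = √(μ/r₂) = 7.65622 km/s.
Transfer-orbit speed at r₂: v_p = √[μ(2/r₂ − 1/a_t)] = 10.2668 km/s.
Second burn Δv₂ = |v₂ − v_p| = 2.6106 km/s.
Δv = Δv₁ + Δv₂ = 1.4126 + 2.6106 = 4.023 km/s.

Δv = 4020 m/s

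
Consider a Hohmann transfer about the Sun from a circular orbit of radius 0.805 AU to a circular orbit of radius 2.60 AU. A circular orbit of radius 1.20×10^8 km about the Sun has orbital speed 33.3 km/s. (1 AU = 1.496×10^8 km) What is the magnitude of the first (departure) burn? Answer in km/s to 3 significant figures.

From the circular-orbit relation v² = μ/r at r = 1.20×10^8 km: μ = v²r = (33.3)² × 1.20×10^8 = 1.33067×10^11 km³/s².
In km: r₁ = 0.805 × 1.496×10^8 = 1.20428×10^8 km; r₂ = 2.60 × 1.496×10^8 = 3.8896×10^8 km.
Semi-major axis of the transfer orbit: a_t = (1.20428×10^8 + 3.8896×10^8)/2 = 2.54694×10^8 km.
On the circular orbit at r = 1.20428×10^8 km, v_c = √(μ/r) = 33.2408 km/s.
Vis-viva on the transfer ellipse at r = 1.20428×10^8 km gives v_t = √[μ(2/r − 1/a_t)] = 41.0785 km/s.
Δv₁ = |v_t − v_c| = |41.0785 − 33.2408| = 7.838 km/s.

Δv₁ = 7.84 km/s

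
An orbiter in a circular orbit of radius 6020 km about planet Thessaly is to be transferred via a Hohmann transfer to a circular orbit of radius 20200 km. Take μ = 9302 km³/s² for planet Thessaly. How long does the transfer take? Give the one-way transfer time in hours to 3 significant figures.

Semi-major axis of the transfer orbit: a_t = (6020 + 20200)/2 = 13110 km.
Transfer time t = π√(a_t³/μ) = π√((13110)³ / 9302) = 48900 s.
Converting: 48900 s ÷ 3600 s/hour = 13.6 hours.

t = 13.6 hours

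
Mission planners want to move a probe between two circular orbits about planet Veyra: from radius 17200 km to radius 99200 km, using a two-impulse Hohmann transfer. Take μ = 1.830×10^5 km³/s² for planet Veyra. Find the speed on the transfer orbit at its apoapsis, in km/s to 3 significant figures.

Transfer-ellipse semi-major axis a_t = (r₁ + r₂)/2 = (17200 + 99200)/2 = 58200 km.
The apoapsis of the transfer ellipse is at r = 99200 km.
From the vis-viva equation, v = √[μ(2/r − 1/a_t)] = 0.7384 km/s.

v = 0.738 km/s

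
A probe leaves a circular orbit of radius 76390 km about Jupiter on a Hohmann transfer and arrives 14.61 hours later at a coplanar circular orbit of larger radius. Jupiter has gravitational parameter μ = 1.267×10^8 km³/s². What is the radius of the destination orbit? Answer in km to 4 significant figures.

r₂ = 5.810×10^5 km

Transfer time t = 14.61 hours = 52596 s, and t = π√(a_t³/μ).
So a_t = (μ t²/π²)^(1/3) = (1.267×10^8 × (52596)² / π²)^(1/3) = 3.2870×10^5 km.
Since a_t = (r₁ + r₂)/2, r₂ = 2a_t − r₁ = 2×3.2870×10^5 − 76390 = 5.8101×10^5 km.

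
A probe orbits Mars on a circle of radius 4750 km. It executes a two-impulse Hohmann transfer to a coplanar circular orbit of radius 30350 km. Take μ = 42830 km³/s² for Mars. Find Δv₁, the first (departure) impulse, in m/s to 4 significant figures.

Δv₁ = 946.0 m/s

Transfer-ellipse semi-major axis a_t = (r₁ + r₂)/2 = (4750 + 30350)/2 = 17550 km.
On the circular orbit at r = 4750 km, v_c = √(μ/r) = 3.003 km/s.
Vis-viva on the transfer ellipse at r = 4750 km gives v_t = √[μ(2/r − 1/a_t)] = 3.949 km/s.
Δv₁ = |v_t − v_c| = |3.949 − 3.003| = 0.9460 km/s.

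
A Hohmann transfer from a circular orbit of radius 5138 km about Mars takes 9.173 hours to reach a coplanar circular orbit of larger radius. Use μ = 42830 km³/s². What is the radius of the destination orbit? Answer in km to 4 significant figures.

Transfer time t = 9.173 hours = 33022.8 s, and t = π√(a_t³/μ).
So a_t = (μ t²/π²)^(1/3) = (42830 × (33022.8)² / π²)^(1/3) = 16789 km.
Since a_t = (r₁ + r₂)/2, r₂ = 2a_t − r₁ = 2×16789 − 5138 = 28440 km.

r₂ = 28440 km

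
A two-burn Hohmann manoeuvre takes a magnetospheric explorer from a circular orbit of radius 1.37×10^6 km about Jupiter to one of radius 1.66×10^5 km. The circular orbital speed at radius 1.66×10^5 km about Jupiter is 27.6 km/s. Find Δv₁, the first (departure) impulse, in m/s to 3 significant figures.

Δv₁ = 5140 m/s

From the circular-orbit relation v² = μ/r at r = 1.66×10^5 km: μ = v²r = (27.6)² × 1.66×10^5 = 1.26452×10^8 km³/s².
Semi-major axis of the transfer orbit: a_t = (1.370×10^6 + 1.660×10^5)/2 = 7.680×10^5 km.
Circular speed at r = 1.370×10^6 km: v_c = √(μ/r) = 9.6073 km/s.
Transfer-orbit speed at the same r (vis-viva, a = a_t): v_t = √[μ(2/r − 1/a_t)] = 4.4666 km/s.
Δv₁ = |v_t − v_c| = |4.4666 − 9.6073| = 5.141 km/s.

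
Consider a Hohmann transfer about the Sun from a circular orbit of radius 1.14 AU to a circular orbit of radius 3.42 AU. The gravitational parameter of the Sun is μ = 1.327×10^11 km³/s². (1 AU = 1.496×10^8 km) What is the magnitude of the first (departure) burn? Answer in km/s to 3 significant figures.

In km: r₁ = 1.14 × 1.496×10^8 = 1.70544×10^8 km; r₂ = 3.42 × 1.496×10^8 = 5.11632×10^8 km.
The Hohmann ellipse has a_t = (r₁ + r₂)/2 = 3.41088×10^8 km.
Circular speed at r = 1.70544×10^8 km: v_c = √(μ/r) = 27.8944 km/s.
Transfer-orbit speed at the same r (vis-viva, a = a_t): v_t = √[μ(2/r − 1/a_t)] = 34.1635 km/s.
Δv₁ = |v_t − v_c| = |34.1635 − 27.8944| = 6.269 km/s.

Δv₁ = 6.27 km/s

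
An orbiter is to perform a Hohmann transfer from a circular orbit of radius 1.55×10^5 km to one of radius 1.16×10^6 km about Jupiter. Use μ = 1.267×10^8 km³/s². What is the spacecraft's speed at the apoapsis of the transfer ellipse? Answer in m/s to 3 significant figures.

Semi-major axis of the transfer orbit: a_t = (1.550×10^5 + 1.160×10^6)/2 = 6.575×10^5 km.
The apoapsis of the transfer ellipse is at r = 1.160×10^6 km.
From the vis-viva equation, v = √[μ(2/r − 1/a_t)] = 5.074 km/s.

v = 5070 m/s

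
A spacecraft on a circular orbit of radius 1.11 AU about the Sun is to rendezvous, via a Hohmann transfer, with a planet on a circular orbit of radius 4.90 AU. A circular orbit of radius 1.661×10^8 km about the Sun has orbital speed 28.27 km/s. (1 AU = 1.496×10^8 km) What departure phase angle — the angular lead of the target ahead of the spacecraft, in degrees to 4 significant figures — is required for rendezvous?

From the circular-orbit relation v² = μ/r at r = 1.661×10^8 km: μ = v²r = (28.27)² × 1.661×10^8 = 1.32746×10^11 km³/s².
In km: r₁ = 1.11 × 1.496×10^8 = 1.66056×10^8 km; r₂ = 4.90 × 1.496×10^8 = 7.3304×10^8 km.
The Hohmann ellipse has a_t = (r₁ + r₂)/2 = 4.49548×10^8 km.
The half-period of the transfer ellipse is t = π√(a_t³/μ) = 8.2187×10^7 s.
The target's mean motion on its circular orbit is ω₂ = √(μ/r₂³) = 1.8358×10^-8 rad/s.
Angle swept by the target during transfer: ω₂·t = 1.5088 rad = 86.45°.
Arrival is 180° from departure on the ellipse, so φ = 180° − 86.45° = 93.55°.

φ = 93.55°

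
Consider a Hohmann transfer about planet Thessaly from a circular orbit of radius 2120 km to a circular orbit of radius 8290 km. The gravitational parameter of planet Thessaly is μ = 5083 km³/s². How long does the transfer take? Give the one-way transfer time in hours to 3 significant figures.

t = 4.60 hours

Transfer-ellipse semi-major axis a_t = (r₁ + r₂)/2 = (2120 + 8290)/2 = 5205 km.
By Kepler's third law the transfer-orbit period is T = 2π√(a_t³/μ), so t = T/2 = 16550 s.
Converting: 16550 s ÷ 3600 s/hour = 4.60 hours.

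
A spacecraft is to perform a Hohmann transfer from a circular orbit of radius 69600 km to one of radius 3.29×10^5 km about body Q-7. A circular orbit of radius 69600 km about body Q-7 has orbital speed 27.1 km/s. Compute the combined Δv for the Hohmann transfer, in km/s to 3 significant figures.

From the circular-orbit relation v² = μ/r at r = 69600 km: μ = v²r = (27.1)² × 69600 = 5.11149×10^7 km³/s².
Semi-major axis of the transfer orbit: a_t = (69600 + 3.290×10^5)/2 = 1.993×10^5 km.
At r₁ the circular-orbit speed is v₁ = √(μ/r₁) = 27.100 km/s.
Transfer-orbit speed at r₁ (vis-viva): v_p = √[μ(2/r₁ − 1/a_t)] = 34.819 km/s.
First burn Δv₁ = |v_p − v₁| = 7.719 km/s.
Circular speed at r₂: v₂ = √(μ/r₂) = 12.465 km/s.
Transfer-orbit speed at r₂: v_a = √[μ(2/r₂ − 1/a_t)] = 7.3659 km/s.
Second burn Δv₂ = |v₂ − v_a| = 5.099 km/s.
Δv = Δv₁ + Δv₂ = 7.719 + 5.099 = 12.82 km/s.

Δv = 12.8 km/s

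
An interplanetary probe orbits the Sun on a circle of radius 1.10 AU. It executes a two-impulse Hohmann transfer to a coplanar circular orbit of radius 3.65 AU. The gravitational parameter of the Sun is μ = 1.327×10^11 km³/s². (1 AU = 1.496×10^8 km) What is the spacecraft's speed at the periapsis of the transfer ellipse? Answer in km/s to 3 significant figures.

v = 35.2 km/s

In km: r₁ = 1.10 × 1.496×10^8 = 1.6456×10^8 km; r₂ = 3.65 × 1.496×10^8 = 5.4604×10^8 km.
Transfer-ellipse semi-major axis a_t = (r₁ + r₂)/2 = (1.6456×10^8 + 5.4604×10^8)/2 = 3.553×10^8 km.
At periapsis, r = 1.6456×10^8 km.
Applying v² = μ(2/r − 1/a_t): v = 35.20 km/s.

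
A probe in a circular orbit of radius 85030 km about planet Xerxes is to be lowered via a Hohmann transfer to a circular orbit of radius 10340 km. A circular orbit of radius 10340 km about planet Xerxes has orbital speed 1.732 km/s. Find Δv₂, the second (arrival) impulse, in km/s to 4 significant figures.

Δv₂ = 0.5808 km/s

From the circular-orbit relation v² = μ/r at r = 10340 km: μ = v²r = (1.732)² × 10340 = 31018.2 km³/s².
Semi-major axis of the transfer orbit: a_t = (85030 + 10340)/2 = 47685 km.
On the circular orbit at r = 10340 km, v_c = √(μ/r) = 1.7320 km/s.
Vis-viva on the transfer ellipse at r = 10340 km gives v_t = √[μ(2/r − 1/a_t)] = 2.3128 km/s.
Δv₂ = |v_t − v_c| = |2.3128 − 1.7320| = 0.5808 km/s.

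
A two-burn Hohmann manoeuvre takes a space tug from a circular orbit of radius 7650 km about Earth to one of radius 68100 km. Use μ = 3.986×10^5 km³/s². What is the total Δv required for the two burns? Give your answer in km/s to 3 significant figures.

Transfer-ellipse semi-major axis a_t = (r₁ + r₂)/2 = (7650 + 68100)/2 = 37875 km.
At r₁ the circular-orbit speed is v₁ = √(μ/r₁) = 7.218 km/s.
Transfer-orbit speed at r₁ (vis-viva): v_p = √[μ(2/r₁ − 1/a_t)] = 9.679 km/s.
First burn Δv₁ = |v_p − v₁| = 2.461 km/s.
Circular speed at r₂: v₂ = √(μ/r₂) = 2.419 km/s.
Transfer-orbit speed at r₂: v_a = √[μ(2/r₂ − 1/a_t)] = 1.087 km/s.
Second burn Δv₂ = |v₂ − v_a| = 1.332 km/s.
Total Δv = Δv₁ + Δv₂ = 3.793 km/s.

Δv = 3.79 km/s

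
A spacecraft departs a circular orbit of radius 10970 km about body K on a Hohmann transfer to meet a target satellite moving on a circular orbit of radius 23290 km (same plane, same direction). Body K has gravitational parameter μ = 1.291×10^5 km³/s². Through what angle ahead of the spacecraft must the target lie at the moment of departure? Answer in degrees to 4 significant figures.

φ = 66.46°

Semi-major axis of the transfer orbit: a_t = (10970 + 23290)/2 = 17130 km.
The half-period of the transfer ellipse is t = π√(a_t³/μ) = 19603 s.
The target's mean motion on its circular orbit is ω₂ = √(μ/r₂³) = 1.0109×10^-4 rad/s.
Angle swept by the target during transfer: ω₂·t = 1.9817 rad = 113.54°.
Arrival is 180° from departure on the ellipse, so φ = 180° − 113.54° = 66.46°.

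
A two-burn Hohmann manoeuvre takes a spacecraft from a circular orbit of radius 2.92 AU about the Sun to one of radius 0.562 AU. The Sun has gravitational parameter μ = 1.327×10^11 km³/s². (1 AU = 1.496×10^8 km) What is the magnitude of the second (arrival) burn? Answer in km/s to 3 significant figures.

Δv₂ = 11.7 km/s

In km: r₁ = 2.92 × 1.496×10^8 = 4.36832×10^8 km; r₂ = 0.562 × 1.496×10^8 = 8.40752×10^7 km.
Transfer-ellipse semi-major axis a_t = (r₁ + r₂)/2 = (4.36832×10^8 + 8.40752×10^7)/2 = 2.604536×10^8 km.
Circular speed at r = 8.40752×10^7 km: v_c = √(μ/r) = 39.73 km/s.
Vis-viva on the transfer ellipse at r = 8.40752×10^7 km gives v_t = √[μ(2/r − 1/a_t)] = 51.45 km/s.
Δv₂ = |v_t − v_c| = |51.45 − 39.73| = 11.72 km/s.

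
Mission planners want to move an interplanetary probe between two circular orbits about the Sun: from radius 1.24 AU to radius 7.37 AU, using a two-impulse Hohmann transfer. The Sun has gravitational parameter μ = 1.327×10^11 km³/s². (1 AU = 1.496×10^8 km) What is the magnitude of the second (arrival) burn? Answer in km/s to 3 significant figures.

Δv₂ = 5.08 km/s

In km: r₁ = 1.24 × 1.496×10^8 = 1.85504×10^8 km; r₂ = 7.37 × 1.496×10^8 = 1.102552×10^9 km.
Semi-major axis of the transfer orbit: a_t = (1.85504×10^8 + 1.102552×10^9)/2 = 6.44028×10^8 km.
Circular speed at r = 1.102552×10^9 km: v_c = √(μ/r) = 10.971 km/s.
Transfer-orbit speed at the same r (vis-viva, a = a_t): v_t = √[μ(2/r − 1/a_t)] = 5.8879 km/s.
Δv₂ = |v_t − v_c| = |5.8879 − 10.971| = 5.083 km/s.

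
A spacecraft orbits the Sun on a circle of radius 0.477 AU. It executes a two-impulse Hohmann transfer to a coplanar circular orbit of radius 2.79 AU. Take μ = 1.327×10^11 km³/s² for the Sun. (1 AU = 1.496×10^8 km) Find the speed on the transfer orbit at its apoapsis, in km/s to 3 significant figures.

In km: r₁ = 0.477 × 1.496×10^8 = 7.13592×10^7 km; r₂ = 2.79 × 1.496×10^8 = 4.17384×10^8 km.
Semi-major axis of the transfer orbit: a_t = (7.13592×10^7 + 4.17384×10^8)/2 = 2.443716×10^8 km.
At apoapsis, r = 4.17384×10^8 km.
From the vis-viva equation, v = √[μ(2/r − 1/a_t)] = 9.635 km/s.

v = 9.64 km/s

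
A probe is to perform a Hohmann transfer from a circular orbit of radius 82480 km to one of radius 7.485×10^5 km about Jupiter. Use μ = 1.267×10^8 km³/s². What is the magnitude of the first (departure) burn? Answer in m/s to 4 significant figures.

Δv₁ = 13410 m/s

Semi-major axis of the transfer orbit: a_t = (82480 + 7.485×10^5)/2 = 4.1549×10^5 km.
Circular speed at r = 82480 km: v_c = √(μ/r) = 39.193 km/s.
Transfer-orbit speed at the same r (vis-viva, a = a_t): v_t = √[μ(2/r − 1/a_t)] = 52.605 km/s.
Δv₁ = |v_t − v_c| = |52.605 − 39.193| = 13.41 km/s.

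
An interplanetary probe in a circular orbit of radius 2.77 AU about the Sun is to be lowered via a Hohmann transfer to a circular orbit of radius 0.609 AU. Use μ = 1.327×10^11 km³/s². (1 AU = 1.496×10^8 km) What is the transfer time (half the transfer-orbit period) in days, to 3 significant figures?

t = 401 days

In km: r₁ = 2.77 × 1.496×10^8 = 4.14392×10^8 km; r₂ = 0.609 × 1.496×10^8 = 9.11064×10^7 km.
The Hohmann ellipse has a_t = (r₁ + r₂)/2 = 2.527492×10^8 km.
Half the transfer-orbit period gives t = π√(a_t³/μ) = 3.465×10^7 s.
Converting: 3.465×10^7 s ÷ 86400 s/day = 401 days.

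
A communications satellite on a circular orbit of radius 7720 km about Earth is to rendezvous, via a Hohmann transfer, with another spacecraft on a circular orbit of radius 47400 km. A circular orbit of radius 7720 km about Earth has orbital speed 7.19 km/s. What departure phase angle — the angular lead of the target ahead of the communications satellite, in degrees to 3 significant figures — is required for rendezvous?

From the circular-orbit relation v² = μ/r at r = 7720 km: μ = v²r = (7.19)² × 7720 = 3.99094×10^5 km³/s².
Semi-major axis of the transfer orbit: a_t = (7720 + 47400)/2 = 27560 km.
Transfer time t = π√(a_t³/μ) = 22750 s.
Target angular speed ω₂ = √(μ/r₂³) = 6.122×10^-5 rad/s.
Angle swept by the target during transfer: ω₂·t = 1.3928 rad = 79.80°.
Arrival is 180° from departure on the ellipse, so φ = 180° − 79.80° = 100°.

φ = 100°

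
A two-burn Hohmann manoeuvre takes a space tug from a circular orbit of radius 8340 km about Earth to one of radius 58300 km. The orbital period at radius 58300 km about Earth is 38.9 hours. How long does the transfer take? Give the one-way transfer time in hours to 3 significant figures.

From Kepler's third law T² = 4π²r³/μ at r = 58300 km, T = 38.9 hours = 38.9 × 3600 s = 1.4004×10^5 s: μ = 4π²r³/T² = 3.98897×10^5 km³/s².
Transfer-ellipse semi-major axis a_t = (r₁ + r₂)/2 = (8340 + 58300)/2 = 33320 km.
By Kepler's third law the transfer-orbit period is T = 2π√(a_t³/μ), so t = T/2 = 30250 s.
Converting: 30250 s ÷ 3600 s/hour = 8.40 hours.

t = 8.40 hours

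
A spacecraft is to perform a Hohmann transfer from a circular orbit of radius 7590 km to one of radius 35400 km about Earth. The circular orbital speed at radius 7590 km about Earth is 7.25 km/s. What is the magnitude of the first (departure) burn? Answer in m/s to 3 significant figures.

From the circular-orbit relation v² = μ/r at r = 7590 km: μ = v²r = (7.25)² × 7590 = 3.98949×10^5 km³/s².
Semi-major axis of the transfer orbit: a_t = (7590 + 35400)/2 = 21495 km.
On the circular orbit at r = 7590 km, v_c = √(μ/r) = 7.250 km/s.
Vis-viva on the transfer ellipse at r = 7590 km gives v_t = √[μ(2/r − 1/a_t)] = 9.304 km/s.
Δv₁ = |v_t − v_c| = |9.304 − 7.250| = 2.054 km/s.

Δv₁ = 2050 m/s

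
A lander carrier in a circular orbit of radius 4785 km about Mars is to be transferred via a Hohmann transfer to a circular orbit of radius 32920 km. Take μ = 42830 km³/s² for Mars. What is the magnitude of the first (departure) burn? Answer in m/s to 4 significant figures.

The Hohmann ellipse has a_t = (r₁ + r₂)/2 = 18852.5 km.
Circular speed at r = 4785 km: v_c = √(μ/r) = 2.9918 km/s.
Vis-viva on the transfer ellipse at r = 4785 km gives v_t = √[μ(2/r − 1/a_t)] = 3.9535 km/s.
Δv₁ = |v_t − v_c| = |3.9535 − 2.9918| = 0.9617 km/s.

Δv₁ = 961.7 m/s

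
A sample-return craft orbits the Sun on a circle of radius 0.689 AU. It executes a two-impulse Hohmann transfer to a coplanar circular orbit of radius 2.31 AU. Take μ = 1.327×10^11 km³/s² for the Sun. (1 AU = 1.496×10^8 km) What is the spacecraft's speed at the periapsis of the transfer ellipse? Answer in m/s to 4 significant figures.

In km: r₁ = 0.689 × 1.496×10^8 = 1.030744×10^8 km; r₂ = 2.31 × 1.496×10^8 = 3.45576×10^8 km.
Semi-major axis of the transfer orbit: a_t = (1.030744×10^8 + 3.45576×10^8)/2 = 2.243252×10^8 km.
The periapsis of the transfer ellipse is at r = 1.030744×10^8 km.
Vis-viva: v = √[μ(2/r − 1/a_t)] = √[1.327×10^11 × (2/1.030744×10^8 − 1/2.243252×10^8)] = 44.53 km/s.

v = 44530 m/s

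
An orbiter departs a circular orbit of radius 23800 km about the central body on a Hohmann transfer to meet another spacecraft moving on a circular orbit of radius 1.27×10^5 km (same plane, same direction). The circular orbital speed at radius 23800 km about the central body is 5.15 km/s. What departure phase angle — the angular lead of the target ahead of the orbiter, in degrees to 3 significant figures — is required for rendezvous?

φ = 97.7°

From the circular-orbit relation v² = μ/r at r = 23800 km: μ = v²r = (5.15)² × 23800 = 6.31236×10^5 km³/s².
Transfer-ellipse semi-major axis a_t = (r₁ + r₂)/2 = (23800 + 1.270×10^5)/2 = 75400 km.
The half-period of the transfer ellipse is t = π√(a_t³/μ) = 81867.4 s.
The target's mean motion on its circular orbit is ω₂ = √(μ/r₂³) = 1.75546×10^-5 rad/s.
Angle swept by the target during transfer: ω₂·t = 1.4371 rad = 82.34°.
The orbiter traverses 180° on the transfer ellipse, so the target must lead by 180° − 82.34° = 97.7°.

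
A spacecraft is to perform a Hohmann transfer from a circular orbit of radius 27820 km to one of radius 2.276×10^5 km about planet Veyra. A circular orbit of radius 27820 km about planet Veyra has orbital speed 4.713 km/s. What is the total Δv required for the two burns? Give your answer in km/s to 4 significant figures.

Δv = 2.457 km/s

From the circular-orbit relation v² = μ/r at r = 27820 km: μ = v²r = (4.713)² × 27820 = 6.17948×10^5 km³/s².
The Hohmann ellipse has a_t = (r₁ + r₂)/2 = 1.2771×10^5 km.
Circular speed at r₁: v₁ = √(μ/r₁) = √(6.17948×10^5/27820) = 4.7130 km/s.
On the transfer ellipse at r₁, vis-viva gives v_p = √[μ(2/r₁ − 1/a_t)] = 6.2917 km/s.
First burn Δv₁ = |v_p − v₁| = 1.5787 km/s.
Circular speed at r₂: v₂ = √(μ/r₂) = 1.64774 km/s.
Transfer-orbit speed at r₂: v_a = √[μ(2/r₂ − 1/a_t)] = 0.769052 km/s.
Second burn Δv₂ = |v₂ − v_a| = 0.87869 km/s.
Total Δv = Δv₁ + Δv₂ = 2.457 km/s.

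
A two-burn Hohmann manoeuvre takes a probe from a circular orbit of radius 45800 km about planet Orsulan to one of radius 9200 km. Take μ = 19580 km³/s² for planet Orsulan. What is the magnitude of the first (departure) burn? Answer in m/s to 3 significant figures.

Δv₁ = 276 m/s

Semi-major axis of the transfer orbit: a_t = (45800 + 9200)/2 = 27500 km.
On the circular orbit at r = 45800 km, v_c = √(μ/r) = 0.65384 km/s.
Transfer-orbit speed at the same r (vis-viva, a = a_t): v_t = √[μ(2/r − 1/a_t)] = 0.37818 km/s.
Δv₁ = |v_t − v_c| = |0.37818 − 0.65384| = 0.2757 km/s.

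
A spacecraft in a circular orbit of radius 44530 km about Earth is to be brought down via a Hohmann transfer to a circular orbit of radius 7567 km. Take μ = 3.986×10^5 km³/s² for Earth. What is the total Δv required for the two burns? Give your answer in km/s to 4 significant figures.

Semi-major axis of the transfer orbit: a_t = (44530 + 7567)/2 = 26048.5 km.
At r₁ the circular-orbit speed is v₁ = √(μ/r₁) = 2.992 km/s.
Transfer-orbit speed at r₁ (v² = μ(2/r − 1/a)): v_a = √[μ(2/r₁ − 1/a_t)] = 1.613 km/s.
First burn Δv₁ = |v_a − v₁| = 1.379 km/s.
At r₂, v₂ = √(μ/r₂) = 7.2578 km/s.
Transfer-orbit speed at r₂: v_p = √[μ(2/r₂ − 1/a_t)] = 9.4895 km/s.
Second burn Δv₂ = |v₂ − v_p| = 2.232 km/s.
Total Δv = Δv₁ + Δv₂ = 3.611 km/s.

Δv = 3.611 km/s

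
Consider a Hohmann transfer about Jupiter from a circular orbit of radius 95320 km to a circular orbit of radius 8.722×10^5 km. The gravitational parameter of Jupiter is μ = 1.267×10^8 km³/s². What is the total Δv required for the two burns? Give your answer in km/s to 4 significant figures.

The Hohmann ellipse has a_t = (r₁ + r₂)/2 = 4.8376×10^5 km.
At r₁ the circular-orbit speed is v₁ = √(μ/r₁) = 36.458 km/s.
On the transfer ellipse at r₁, vis-viva equation gives v_p = √[μ(2/r₁ − 1/a_t)] = 48.954 km/s.
First burn Δv₁ = |v_p − v₁| = 12.50 km/s.
Circular speed at r₂: v₂ = √(μ/r₂) = 12.053 km/s.
Transfer-orbit speed at r₂: v_a = √[μ(2/r₂ − 1/a_t)] = 5.3500 km/s.
Second burn Δv₂ = |v₂ − v_a| = 6.703 km/s.
Δv = Δv₁ + Δv₂ = 12.50 + 6.703 = 19.20 km/s.

Δv = 19.20 km/s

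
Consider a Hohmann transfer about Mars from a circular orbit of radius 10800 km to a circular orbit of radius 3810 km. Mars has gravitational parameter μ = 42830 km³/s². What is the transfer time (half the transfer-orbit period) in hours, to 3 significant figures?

The Hohmann ellipse has a_t = (r₁ + r₂)/2 = 7305 km.
Transfer time t = π√(a_t³/μ) = π√((7305)³ / 42830) = 9478 s.
Converting: 9478 s ÷ 3600 s/hour = 2.63 hours.

t = 2.63 hours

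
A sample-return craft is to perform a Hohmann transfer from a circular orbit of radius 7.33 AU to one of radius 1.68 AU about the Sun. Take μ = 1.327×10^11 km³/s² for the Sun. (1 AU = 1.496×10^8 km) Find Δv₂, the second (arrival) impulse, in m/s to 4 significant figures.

Δv₂ = 6332 m/s

In km: r₁ = 7.33 × 1.496×10^8 = 1.096568×10^9 km; r₂ = 1.68 × 1.496×10^8 = 2.51328×10^8 km.
The Hohmann ellipse has a_t = (r₁ + r₂)/2 = 6.73948×10^8 km.
On the circular orbit at r = 2.51328×10^8 km, v_c = √(μ/r) = 22.978 km/s.
Transfer-orbit speed at the same r (vis-viva, a = a_t): v_t = √[μ(2/r − 1/a_t)] = 29.310 km/s.
Δv₂ = |v_t − v_c| = |29.310 − 22.978| = 6.332 km/s.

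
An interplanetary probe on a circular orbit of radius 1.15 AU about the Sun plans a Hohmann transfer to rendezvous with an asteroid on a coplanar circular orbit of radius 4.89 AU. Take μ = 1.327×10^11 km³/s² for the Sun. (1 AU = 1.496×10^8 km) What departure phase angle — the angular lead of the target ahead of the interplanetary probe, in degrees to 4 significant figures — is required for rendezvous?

In km: r₁ = 1.15 × 1.496×10^8 = 1.7204×10^8 km; r₂ = 4.89 × 1.496×10^8 = 7.31544×10^8 km.
The Hohmann ellipse has a_t = (r₁ + r₂)/2 = 4.51792×10^8 km.
Transfer time t = π√(a_t³/μ) = 8.282×10^7 s.
Target angular speed ω₂ = √(μ/r₂³) = 1.841×10^-8 rad/s.
Angle swept by the target during transfer: ω₂·t = 1.5247 rad = 87.36°.
Arrival is 180° from departure on the ellipse, so φ = 180° − 87.36° = 92.64°.

φ = 92.64°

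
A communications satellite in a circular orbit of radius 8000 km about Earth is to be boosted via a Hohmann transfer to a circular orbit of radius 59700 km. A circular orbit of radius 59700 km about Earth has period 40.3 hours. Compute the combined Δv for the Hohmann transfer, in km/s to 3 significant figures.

From Kepler's third law T² = 4π²r³/μ at r = 59700 km, T = 40.3 hours = 40.3 × 3600 s = 1.4508×10^5 s: μ = 4π²r³/T² = 3.99087×10^5 km³/s².
Semi-major axis of the transfer orbit: a_t = (8000 + 59700)/2 = 33850 km.
At r₁ the circular-orbit speed is v₁ = √(μ/r₁) = 7.062994 km/s.
On the transfer ellipse at r₁, vis-viva equation gives v_p = √[μ(2/r₁ − 1/a_t)] = 9.379866 km/s.
First burn Δv₁ = |v_p − v₁| = 2.31687 km/s.
At r₂, v₂ = √(μ/r₂) = 2.58551 km/s.
Transfer-orbit speed at r₂: v_a = √[μ(2/r₂ − 1/a_t)] = 1.25693 km/s.
Second burn Δv₂ = |v₂ − v_a| = 1.32858 km/s.
Δv = Δv₁ + Δv₂ = 2.31687 + 1.32858 = 3.645 km/s.

Δv = 3.65 km/s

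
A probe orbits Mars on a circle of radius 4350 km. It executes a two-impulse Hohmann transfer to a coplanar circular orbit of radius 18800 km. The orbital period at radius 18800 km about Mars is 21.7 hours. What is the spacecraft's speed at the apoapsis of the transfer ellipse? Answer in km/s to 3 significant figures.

From Kepler's third law T² = 4π²r³/μ at r = 18800 km, T = 21.7 hours = 21.7 × 3600 s = 78120 s: μ = 4π²r³/T² = 42984.2 km³/s².
Transfer-ellipse semi-major axis a_t = (r₁ + r₂)/2 = (4350 + 18800)/2 = 11575 km.
The apoapsis of the transfer ellipse is at r = 18800 km.
From the vis-viva equation, v = √[μ(2/r − 1/a_t)] = 0.9270 km/s.

v = 0.927 km/s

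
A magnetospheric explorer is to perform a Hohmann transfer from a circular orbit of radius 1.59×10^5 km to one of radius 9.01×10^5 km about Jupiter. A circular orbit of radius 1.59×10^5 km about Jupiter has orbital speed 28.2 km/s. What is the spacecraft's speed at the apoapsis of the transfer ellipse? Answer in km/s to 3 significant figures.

From the circular-orbit relation v² = μ/r at r = 1.59×10^5 km: μ = v²r = (28.2)² × 1.59×10^5 = 1.26443×10^8 km³/s².
Semi-major axis of the transfer orbit: a_t = (1.590×10^5 + 9.010×10^5)/2 = 5.300×10^5 km.
At apoapsis, r = 9.010×10^5 km.
Vis-viva: v = √[μ(2/r − 1/a_t)] = √[1.26443×10^8 × (2/9.010×10^5 − 1/5.300×10^5)] = 6.489 km/s.

v = 6.49 km/s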